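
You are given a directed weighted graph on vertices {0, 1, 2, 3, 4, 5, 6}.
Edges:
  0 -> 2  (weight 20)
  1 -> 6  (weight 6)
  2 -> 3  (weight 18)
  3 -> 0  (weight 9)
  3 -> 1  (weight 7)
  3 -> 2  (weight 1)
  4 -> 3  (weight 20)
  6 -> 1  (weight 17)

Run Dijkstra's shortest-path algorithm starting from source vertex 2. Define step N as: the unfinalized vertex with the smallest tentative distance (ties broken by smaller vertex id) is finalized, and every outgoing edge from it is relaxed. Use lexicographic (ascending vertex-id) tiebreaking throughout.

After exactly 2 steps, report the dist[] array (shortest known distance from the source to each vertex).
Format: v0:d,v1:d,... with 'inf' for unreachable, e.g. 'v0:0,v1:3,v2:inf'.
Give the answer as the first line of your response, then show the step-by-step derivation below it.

v0:27,v1:25,v2:0,v3:18,v4:inf,v5:inf,v6:inf

step 1: dist = v0:inf,v1:inf,v2:0,v3:18,v4:inf,v5:inf,v6:inf
step 2: dist = v0:27,v1:25,v2:0,v3:18,v4:inf,v5:inf,v6:inf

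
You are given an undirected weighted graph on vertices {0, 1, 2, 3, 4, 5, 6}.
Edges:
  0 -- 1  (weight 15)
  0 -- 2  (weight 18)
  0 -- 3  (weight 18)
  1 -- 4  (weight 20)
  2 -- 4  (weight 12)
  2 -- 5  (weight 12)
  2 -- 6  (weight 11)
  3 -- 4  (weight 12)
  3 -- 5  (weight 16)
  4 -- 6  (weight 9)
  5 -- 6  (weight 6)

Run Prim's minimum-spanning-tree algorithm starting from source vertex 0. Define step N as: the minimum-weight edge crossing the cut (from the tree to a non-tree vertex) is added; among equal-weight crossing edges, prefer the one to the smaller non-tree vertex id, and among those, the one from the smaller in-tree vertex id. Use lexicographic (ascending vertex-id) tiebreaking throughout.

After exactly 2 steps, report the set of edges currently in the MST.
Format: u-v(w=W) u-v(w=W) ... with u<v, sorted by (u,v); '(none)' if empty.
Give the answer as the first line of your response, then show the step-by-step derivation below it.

0-1(w=15) 0-2(w=18)

step 1: add edge 0-1 (w=15); MST = {0-1(w=15)}
step 2: add edge 0-2 (w=18); MST = {0-1(w=15) 0-2(w=18)}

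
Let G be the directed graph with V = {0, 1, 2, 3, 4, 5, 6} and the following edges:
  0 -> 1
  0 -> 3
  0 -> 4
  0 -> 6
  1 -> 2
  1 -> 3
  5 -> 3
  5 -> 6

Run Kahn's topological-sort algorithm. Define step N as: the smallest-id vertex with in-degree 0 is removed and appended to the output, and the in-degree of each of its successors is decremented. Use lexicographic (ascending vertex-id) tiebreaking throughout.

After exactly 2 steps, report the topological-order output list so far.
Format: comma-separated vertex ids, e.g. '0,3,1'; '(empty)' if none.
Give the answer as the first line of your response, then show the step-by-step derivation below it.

0,1

step 1: output 0; order=[0]; indeg=(0,0,1,2,0,0,1)
step 2: output 1; order=[0,1]; indeg=(0,0,0,1,0,0,1)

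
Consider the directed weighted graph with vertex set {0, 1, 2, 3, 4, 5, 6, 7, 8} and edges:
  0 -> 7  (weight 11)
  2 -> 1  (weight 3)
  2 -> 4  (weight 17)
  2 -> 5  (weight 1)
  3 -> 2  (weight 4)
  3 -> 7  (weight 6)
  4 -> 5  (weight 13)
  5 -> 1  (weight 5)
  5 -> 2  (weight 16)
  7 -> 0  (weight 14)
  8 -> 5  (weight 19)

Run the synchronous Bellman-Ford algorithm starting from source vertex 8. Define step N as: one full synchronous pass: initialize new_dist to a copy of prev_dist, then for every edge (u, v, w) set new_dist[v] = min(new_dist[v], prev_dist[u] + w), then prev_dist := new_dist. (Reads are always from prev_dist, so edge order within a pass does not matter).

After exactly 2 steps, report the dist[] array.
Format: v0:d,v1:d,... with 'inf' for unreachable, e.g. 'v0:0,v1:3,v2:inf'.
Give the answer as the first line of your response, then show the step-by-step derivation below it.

v0:inf,v1:24,v2:35,v3:inf,v4:inf,v5:19,v6:inf,v7:inf,v8:0

step 1: dist = v0:inf,v1:inf,v2:inf,v3:inf,v4:inf,v5:19,v6:inf,v7:inf,v8:0
step 2: dist = v0:inf,v1:24,v2:35,v3:inf,v4:inf,v5:19,v6:inf,v7:inf,v8:0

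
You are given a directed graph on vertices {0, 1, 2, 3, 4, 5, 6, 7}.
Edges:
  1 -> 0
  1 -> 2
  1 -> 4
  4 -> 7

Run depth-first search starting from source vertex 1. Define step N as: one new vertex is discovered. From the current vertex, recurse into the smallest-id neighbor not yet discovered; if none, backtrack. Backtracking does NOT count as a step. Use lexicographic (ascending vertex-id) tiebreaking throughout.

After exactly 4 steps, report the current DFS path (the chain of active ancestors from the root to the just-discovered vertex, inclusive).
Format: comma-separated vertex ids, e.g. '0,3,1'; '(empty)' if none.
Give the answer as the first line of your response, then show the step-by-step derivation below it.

1,4

step 1: discover 1; path=1; order=1
step 2: discover 0; path=1>0; order=1,0
step 3: discover 2; path=1>2; order=1,0,2
step 4: discover 4; path=1>4; order=1,0,2,4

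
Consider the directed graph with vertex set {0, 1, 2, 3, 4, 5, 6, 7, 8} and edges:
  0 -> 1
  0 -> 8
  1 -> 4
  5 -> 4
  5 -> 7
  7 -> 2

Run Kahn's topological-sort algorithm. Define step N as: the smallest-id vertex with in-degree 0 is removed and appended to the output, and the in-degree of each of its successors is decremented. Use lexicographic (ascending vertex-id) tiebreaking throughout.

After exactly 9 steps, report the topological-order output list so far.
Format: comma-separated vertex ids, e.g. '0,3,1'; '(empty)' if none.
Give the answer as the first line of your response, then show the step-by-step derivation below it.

0,1,3,5,4,6,7,2,8

step 1: output 0; order=[0]; indeg=(0,0,1,0,2,0,0,1,0)
step 2: output 1; order=[0,1]; indeg=(0,0,1,0,1,0,0,1,0)
step 3: output 3; order=[0,1,3]; indeg=(0,0,1,0,1,0,0,1,0)
step 4: output 5; order=[0,1,3,5]; indeg=(0,0,1,0,0,0,0,0,0)
step 5: output 4; order=[0,1,3,5,4]; indeg=(0,0,1,0,0,0,0,0,0)
step 6: output 6; order=[0,1,3,5,4,6]; indeg=(0,0,1,0,0,0,0,0,0)
step 7: output 7; order=[0,1,3,5,4,6,7]; indeg=(0,0,0,0,0,0,0,0,0)
step 8: output 2; order=[0,1,3,5,4,6,7,2]; indeg=(0,0,0,0,0,0,0,0,0)
step 9: output 8; order=[0,1,3,5,4,6,7,2,8]; indeg=(0,0,0,0,0,0,0,0,0)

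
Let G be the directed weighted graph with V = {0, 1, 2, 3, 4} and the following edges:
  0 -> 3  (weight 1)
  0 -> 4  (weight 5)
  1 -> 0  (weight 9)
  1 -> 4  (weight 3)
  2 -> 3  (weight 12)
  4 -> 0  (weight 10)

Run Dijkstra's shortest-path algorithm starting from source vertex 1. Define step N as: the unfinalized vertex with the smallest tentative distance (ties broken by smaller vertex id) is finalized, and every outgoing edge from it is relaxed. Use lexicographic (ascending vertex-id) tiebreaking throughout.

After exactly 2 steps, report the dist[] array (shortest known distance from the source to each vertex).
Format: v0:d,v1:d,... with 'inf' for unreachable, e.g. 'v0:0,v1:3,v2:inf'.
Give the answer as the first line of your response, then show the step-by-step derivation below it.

v0:9,v1:0,v2:inf,v3:inf,v4:3

step 1: dist = v0:9,v1:0,v2:inf,v3:inf,v4:3
step 2: dist = v0:9,v1:0,v2:inf,v3:inf,v4:3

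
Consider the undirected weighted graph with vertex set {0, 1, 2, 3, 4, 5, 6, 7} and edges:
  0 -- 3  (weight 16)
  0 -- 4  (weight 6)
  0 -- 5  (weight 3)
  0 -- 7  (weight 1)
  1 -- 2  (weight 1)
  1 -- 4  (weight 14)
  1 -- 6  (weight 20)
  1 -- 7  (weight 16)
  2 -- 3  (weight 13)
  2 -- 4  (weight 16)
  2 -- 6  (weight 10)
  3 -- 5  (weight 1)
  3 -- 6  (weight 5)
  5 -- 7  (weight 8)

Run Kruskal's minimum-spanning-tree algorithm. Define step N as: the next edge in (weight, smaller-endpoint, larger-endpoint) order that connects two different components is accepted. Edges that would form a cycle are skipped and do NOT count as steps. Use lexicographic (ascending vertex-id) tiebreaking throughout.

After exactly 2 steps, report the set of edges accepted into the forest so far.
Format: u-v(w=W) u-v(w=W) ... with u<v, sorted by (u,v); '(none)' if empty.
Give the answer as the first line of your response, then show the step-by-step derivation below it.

0-7(w=1) 1-2(w=1)

step 1: add edge 0-7 (w=1); MST = {0-7(w=1)}
step 2: add edge 1-2 (w=1); MST = {0-7(w=1) 1-2(w=1)}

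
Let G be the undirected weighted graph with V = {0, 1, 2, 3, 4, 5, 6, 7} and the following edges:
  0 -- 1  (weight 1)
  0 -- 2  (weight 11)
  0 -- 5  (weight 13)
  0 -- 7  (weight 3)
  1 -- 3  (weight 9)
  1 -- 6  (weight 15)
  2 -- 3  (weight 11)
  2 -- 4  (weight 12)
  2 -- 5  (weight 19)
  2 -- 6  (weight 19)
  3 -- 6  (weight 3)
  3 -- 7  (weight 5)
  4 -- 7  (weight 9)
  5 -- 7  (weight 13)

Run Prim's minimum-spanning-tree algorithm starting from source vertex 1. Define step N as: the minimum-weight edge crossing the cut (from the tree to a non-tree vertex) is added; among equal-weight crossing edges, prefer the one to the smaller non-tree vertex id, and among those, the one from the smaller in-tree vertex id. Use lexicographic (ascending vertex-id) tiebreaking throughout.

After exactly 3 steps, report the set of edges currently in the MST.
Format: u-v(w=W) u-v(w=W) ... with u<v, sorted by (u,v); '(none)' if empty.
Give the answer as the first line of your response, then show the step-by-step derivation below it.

0-1(w=1) 0-7(w=3) 3-7(w=5)

step 1: add edge 0-1 (w=1); MST = {0-1(w=1)}
step 2: add edge 0-7 (w=3); MST = {0-1(w=1) 0-7(w=3)}
step 3: add edge 3-7 (w=5); MST = {0-1(w=1) 0-7(w=3) 3-7(w=5)}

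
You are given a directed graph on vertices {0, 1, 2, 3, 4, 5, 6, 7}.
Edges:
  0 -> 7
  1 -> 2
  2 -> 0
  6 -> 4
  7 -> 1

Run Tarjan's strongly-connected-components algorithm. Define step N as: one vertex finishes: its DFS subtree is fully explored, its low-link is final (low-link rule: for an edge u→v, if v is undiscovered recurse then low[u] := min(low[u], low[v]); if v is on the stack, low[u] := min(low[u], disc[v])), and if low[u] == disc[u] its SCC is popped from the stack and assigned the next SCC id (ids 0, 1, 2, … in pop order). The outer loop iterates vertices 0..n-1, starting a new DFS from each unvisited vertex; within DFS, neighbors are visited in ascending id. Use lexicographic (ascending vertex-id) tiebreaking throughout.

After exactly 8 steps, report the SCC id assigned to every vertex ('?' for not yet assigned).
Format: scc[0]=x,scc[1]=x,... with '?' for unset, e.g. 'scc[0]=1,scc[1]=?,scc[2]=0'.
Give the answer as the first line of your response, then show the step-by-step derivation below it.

scc[0]=0,scc[1]=0,scc[2]=0,scc[3]=1,scc[4]=2,scc[5]=3,scc[6]=4,scc[7]=0

step 1: low=(low[0]=0,low[1]=2,low[2]=0,low[3]=?,low[4]=?,low[5]=?,low[6]=?,low[7]=1); scc=(scc[0]=?,scc[1]=?,scc[2]=?,scc[3]=?,scc[4]=?,scc[5]=?,scc[6]=?,scc[7]=?)
step 2: low=(low[0]=0,low[1]=0,low[2]=0,low[3]=?,low[4]=?,low[5]=?,low[6]=?,low[7]=1); scc=(scc[0]=?,scc[1]=?,scc[2]=?,scc[3]=?,scc[4]=?,scc[5]=?,scc[6]=?,scc[7]=?)
step 3: low=(low[0]=0,low[1]=0,low[2]=0,low[3]=?,low[4]=?,low[5]=?,low[6]=?,low[7]=0); scc=(scc[0]=?,scc[1]=?,scc[2]=?,scc[3]=?,scc[4]=?,scc[5]=?,scc[6]=?,scc[7]=?)
step 4: low=(low[0]=0,low[1]=0,low[2]=0,low[3]=?,low[4]=?,low[5]=?,low[6]=?,low[7]=0); scc=(scc[0]=0,scc[1]=0,scc[2]=0,scc[3]=?,scc[4]=?,scc[5]=?,scc[6]=?,scc[7]=0)
step 5: low=(low[0]=0,low[1]=0,low[2]=0,low[3]=4,low[4]=?,low[5]=?,low[6]=?,low[7]=0); scc=(scc[0]=0,scc[1]=0,scc[2]=0,scc[3]=1,scc[4]=?,scc[5]=?,scc[6]=?,scc[7]=0)
step 6: low=(low[0]=0,low[1]=0,low[2]=0,low[3]=4,low[4]=5,low[5]=?,low[6]=?,low[7]=0); scc=(scc[0]=0,scc[1]=0,scc[2]=0,scc[3]=1,scc[4]=2,scc[5]=?,scc[6]=?,scc[7]=0)
step 7: low=(low[0]=0,low[1]=0,low[2]=0,low[3]=4,low[4]=5,low[5]=6,low[6]=?,low[7]=0); scc=(scc[0]=0,scc[1]=0,scc[2]=0,scc[3]=1,scc[4]=2,scc[5]=3,scc[6]=?,scc[7]=0)
step 8: low=(low[0]=0,low[1]=0,low[2]=0,low[3]=4,low[4]=5,low[5]=6,low[6]=7,low[7]=0); scc=(scc[0]=0,scc[1]=0,scc[2]=0,scc[3]=1,scc[4]=2,scc[5]=3,scc[6]=4,scc[7]=0)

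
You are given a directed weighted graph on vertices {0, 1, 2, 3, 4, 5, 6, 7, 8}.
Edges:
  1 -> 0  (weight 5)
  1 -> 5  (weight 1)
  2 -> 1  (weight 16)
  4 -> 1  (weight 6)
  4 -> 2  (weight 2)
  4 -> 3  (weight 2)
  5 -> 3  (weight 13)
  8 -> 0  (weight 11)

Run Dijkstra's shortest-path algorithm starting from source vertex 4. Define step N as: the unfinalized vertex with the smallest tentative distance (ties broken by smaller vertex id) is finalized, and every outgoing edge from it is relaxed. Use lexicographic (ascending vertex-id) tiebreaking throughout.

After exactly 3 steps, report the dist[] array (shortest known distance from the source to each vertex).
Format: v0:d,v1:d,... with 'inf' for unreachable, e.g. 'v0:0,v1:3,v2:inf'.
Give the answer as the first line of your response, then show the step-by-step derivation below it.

v0:inf,v1:6,v2:2,v3:2,v4:0,v5:inf,v6:inf,v7:inf,v8:inf

step 1: dist = v0:inf,v1:6,v2:2,v3:2,v4:0,v5:inf,v6:inf,v7:inf,v8:inf
step 2: dist = v0:inf,v1:6,v2:2,v3:2,v4:0,v5:inf,v6:inf,v7:inf,v8:inf
step 3: dist = v0:inf,v1:6,v2:2,v3:2,v4:0,v5:inf,v6:inf,v7:inf,v8:inf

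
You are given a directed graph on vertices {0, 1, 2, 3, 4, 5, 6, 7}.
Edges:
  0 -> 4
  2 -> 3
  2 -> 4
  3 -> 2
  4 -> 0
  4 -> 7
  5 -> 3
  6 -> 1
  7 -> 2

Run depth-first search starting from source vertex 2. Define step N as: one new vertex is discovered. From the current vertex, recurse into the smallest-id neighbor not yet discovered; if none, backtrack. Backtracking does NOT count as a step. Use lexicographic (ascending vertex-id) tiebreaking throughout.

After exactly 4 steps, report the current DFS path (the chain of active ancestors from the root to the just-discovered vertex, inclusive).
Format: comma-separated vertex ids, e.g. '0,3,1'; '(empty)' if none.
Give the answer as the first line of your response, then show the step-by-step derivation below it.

2,4,0

step 1: discover 2; path=2; order=2
step 2: discover 3; path=2>3; order=2,3
step 3: discover 4; path=2>4; order=2,3,4
step 4: discover 0; path=2>4>0; order=2,3,4,0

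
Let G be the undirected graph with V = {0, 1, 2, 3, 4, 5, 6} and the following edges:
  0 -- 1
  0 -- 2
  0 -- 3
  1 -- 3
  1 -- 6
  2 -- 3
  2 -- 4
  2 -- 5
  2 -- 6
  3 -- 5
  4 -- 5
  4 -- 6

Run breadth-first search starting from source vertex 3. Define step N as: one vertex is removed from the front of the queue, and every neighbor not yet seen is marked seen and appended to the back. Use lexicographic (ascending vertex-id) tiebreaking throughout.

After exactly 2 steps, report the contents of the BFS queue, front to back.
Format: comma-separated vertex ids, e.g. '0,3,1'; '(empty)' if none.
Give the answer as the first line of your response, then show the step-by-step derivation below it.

1,2,5

step 1: dequeue 3; queue=[0,1,2,5]; order=3
step 2: dequeue 0; queue=[1,2,5]; order=3,0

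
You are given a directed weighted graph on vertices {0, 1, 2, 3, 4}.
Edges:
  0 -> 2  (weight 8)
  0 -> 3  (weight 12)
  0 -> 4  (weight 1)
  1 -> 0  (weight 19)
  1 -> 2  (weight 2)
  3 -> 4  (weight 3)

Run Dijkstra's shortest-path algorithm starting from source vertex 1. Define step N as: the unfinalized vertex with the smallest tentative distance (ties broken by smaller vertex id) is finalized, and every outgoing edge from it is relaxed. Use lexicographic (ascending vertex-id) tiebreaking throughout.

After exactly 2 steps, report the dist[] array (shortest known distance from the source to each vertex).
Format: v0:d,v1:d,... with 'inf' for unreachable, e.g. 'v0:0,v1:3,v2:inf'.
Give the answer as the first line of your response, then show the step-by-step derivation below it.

v0:19,v1:0,v2:2,v3:inf,v4:inf

step 1: dist = v0:19,v1:0,v2:2,v3:inf,v4:inf
step 2: dist = v0:19,v1:0,v2:2,v3:inf,v4:inf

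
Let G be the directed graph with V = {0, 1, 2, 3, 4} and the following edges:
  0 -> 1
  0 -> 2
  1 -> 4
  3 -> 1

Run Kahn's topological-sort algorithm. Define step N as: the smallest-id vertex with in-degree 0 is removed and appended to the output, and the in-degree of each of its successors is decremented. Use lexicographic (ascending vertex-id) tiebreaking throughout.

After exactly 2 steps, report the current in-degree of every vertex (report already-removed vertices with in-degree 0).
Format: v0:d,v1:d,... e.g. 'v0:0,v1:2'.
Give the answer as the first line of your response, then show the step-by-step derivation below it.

v0:0,v1:1,v2:0,v3:0,v4:1

step 1: output 0; order=[0]; indeg=(0,1,0,0,1)
step 2: output 2; order=[0,2]; indeg=(0,1,0,0,1)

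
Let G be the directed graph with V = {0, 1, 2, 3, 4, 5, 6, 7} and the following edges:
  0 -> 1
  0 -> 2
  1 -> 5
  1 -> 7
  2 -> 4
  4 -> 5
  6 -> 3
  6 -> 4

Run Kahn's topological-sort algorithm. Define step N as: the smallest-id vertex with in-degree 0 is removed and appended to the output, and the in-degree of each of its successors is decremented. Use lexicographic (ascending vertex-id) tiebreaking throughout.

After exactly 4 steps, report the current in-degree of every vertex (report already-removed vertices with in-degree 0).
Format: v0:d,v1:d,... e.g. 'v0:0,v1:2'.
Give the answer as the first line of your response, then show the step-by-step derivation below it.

v0:0,v1:0,v2:0,v3:0,v4:0,v5:1,v6:0,v7:0

step 1: output 0; order=[0]; indeg=(0,0,0,1,2,2,0,1)
step 2: output 1; order=[0,1]; indeg=(0,0,0,1,2,1,0,0)
step 3: output 2; order=[0,1,2]; indeg=(0,0,0,1,1,1,0,0)
step 4: output 6; order=[0,1,2,6]; indeg=(0,0,0,0,0,1,0,0)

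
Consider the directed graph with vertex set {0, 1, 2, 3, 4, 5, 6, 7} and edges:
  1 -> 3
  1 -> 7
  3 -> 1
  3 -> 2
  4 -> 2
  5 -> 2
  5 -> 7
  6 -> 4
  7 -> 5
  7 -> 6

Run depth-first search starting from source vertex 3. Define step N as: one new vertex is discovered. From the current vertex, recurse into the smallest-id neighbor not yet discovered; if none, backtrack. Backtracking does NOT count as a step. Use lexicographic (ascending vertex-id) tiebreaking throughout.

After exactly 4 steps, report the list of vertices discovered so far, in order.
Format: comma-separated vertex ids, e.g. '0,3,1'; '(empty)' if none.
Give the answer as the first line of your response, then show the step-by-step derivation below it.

3,1,7,5

step 1: discover 3; path=3; order=3
step 2: discover 1; path=3>1; order=3,1
step 3: discover 7; path=3>1>7; order=3,1,7
step 4: discover 5; path=3>1>7>5; order=3,1,7,5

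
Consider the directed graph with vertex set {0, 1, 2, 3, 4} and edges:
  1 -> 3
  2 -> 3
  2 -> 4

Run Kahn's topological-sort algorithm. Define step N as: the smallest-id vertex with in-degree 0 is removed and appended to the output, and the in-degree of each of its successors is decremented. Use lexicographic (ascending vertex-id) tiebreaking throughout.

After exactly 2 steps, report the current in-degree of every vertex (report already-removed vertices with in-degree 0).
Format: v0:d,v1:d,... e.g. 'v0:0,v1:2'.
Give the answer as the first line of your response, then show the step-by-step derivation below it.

v0:0,v1:0,v2:0,v3:1,v4:1

step 1: output 0; order=[0]; indeg=(0,0,0,2,1)
step 2: output 1; order=[0,1]; indeg=(0,0,0,1,1)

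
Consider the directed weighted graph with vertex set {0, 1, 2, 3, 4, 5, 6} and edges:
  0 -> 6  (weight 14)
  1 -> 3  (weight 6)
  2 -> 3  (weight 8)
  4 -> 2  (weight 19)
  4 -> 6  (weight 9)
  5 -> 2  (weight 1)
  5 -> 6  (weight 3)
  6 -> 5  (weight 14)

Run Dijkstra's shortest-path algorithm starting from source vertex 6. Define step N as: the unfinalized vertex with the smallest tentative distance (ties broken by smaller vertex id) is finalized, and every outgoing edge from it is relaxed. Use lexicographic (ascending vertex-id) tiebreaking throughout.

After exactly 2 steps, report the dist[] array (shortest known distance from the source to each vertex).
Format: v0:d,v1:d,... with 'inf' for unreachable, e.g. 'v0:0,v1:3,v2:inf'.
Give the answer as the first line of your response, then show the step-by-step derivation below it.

v0:inf,v1:inf,v2:15,v3:inf,v4:inf,v5:14,v6:0

step 1: dist = v0:inf,v1:inf,v2:inf,v3:inf,v4:inf,v5:14,v6:0
step 2: dist = v0:inf,v1:inf,v2:15,v3:inf,v4:inf,v5:14,v6:0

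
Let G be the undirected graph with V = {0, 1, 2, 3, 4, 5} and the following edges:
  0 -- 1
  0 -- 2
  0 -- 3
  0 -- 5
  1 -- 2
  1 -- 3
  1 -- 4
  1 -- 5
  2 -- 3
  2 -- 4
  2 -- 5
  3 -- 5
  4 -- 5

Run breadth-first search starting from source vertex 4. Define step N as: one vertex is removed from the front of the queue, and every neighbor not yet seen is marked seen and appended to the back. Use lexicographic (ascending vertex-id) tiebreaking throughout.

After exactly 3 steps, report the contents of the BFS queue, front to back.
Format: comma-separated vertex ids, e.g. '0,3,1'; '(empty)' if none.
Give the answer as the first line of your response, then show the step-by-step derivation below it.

5,0,3

step 1: dequeue 4; queue=[1,2,5]; order=4
step 2: dequeue 1; queue=[2,5,0,3]; order=4,1
step 3: dequeue 2; queue=[5,0,3]; order=4,1,2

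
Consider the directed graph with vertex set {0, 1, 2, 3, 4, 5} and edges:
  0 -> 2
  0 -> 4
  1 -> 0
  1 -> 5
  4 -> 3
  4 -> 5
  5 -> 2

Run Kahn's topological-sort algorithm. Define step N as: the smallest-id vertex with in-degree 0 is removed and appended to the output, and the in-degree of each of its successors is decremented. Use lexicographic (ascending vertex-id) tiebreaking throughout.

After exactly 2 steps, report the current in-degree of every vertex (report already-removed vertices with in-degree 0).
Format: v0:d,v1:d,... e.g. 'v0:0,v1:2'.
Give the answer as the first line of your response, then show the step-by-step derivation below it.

v0:0,v1:0,v2:1,v3:1,v4:0,v5:1

step 1: output 1; order=[1]; indeg=(0,0,2,1,1,1)
step 2: output 0; order=[1,0]; indeg=(0,0,1,1,0,1)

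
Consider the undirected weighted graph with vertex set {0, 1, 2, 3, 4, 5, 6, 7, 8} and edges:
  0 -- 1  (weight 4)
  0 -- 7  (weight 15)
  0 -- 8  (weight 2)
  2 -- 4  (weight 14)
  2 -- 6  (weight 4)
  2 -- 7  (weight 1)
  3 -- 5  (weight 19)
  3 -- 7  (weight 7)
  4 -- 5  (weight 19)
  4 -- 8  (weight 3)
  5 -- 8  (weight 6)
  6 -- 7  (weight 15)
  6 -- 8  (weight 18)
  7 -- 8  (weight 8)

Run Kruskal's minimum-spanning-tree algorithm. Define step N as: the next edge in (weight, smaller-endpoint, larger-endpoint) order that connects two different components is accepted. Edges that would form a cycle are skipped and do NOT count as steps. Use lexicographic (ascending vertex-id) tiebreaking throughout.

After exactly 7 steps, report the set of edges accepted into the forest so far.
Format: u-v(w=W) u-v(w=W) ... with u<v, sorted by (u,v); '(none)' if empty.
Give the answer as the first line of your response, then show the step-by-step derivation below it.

0-1(w=4) 0-8(w=2) 2-6(w=4) 2-7(w=1) 3-7(w=7) 4-8(w=3) 5-8(w=6)

step 1: add edge 2-7 (w=1); MST = {2-7(w=1)}
step 2: add edge 0-8 (w=2); MST = {0-8(w=2) 2-7(w=1)}
step 3: add edge 4-8 (w=3); MST = {0-8(w=2) 2-7(w=1) 4-8(w=3)}
step 4: add edge 0-1 (w=4); MST = {0-1(w=4) 0-8(w=2) 2-7(w=1) 4-8(w=3)}
step 5: add edge 2-6 (w=4); MST = {0-1(w=4) 0-8(w=2) 2-6(w=4) 2-7(w=1) 4-8(w=3)}
step 6: add edge 5-8 (w=6); MST = {0-1(w=4) 0-8(w=2) 2-6(w=4) 2-7(w=1) 4-8(w=3) 5-8(w=6)}
step 7: add edge 3-7 (w=7); MST = {0-1(w=4) 0-8(w=2) 2-6(w=4) 2-7(w=1) 3-7(w=7) 4-8(w=3) 5-8(w=6)}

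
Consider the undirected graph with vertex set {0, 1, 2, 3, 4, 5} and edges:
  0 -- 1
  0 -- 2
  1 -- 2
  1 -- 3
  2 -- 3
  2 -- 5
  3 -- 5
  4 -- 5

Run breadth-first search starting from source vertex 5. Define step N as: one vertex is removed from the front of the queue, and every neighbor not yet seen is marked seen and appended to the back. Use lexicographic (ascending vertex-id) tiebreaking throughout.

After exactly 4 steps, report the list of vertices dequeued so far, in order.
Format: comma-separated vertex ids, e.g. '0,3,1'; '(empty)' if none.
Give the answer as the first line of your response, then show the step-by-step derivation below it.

5,2,3,4

step 1: dequeue 5; queue=[2,3,4]; order=5
step 2: dequeue 2; queue=[3,4,0,1]; order=5,2
step 3: dequeue 3; queue=[4,0,1]; order=5,2,3
step 4: dequeue 4; queue=[0,1]; order=5,2,3,4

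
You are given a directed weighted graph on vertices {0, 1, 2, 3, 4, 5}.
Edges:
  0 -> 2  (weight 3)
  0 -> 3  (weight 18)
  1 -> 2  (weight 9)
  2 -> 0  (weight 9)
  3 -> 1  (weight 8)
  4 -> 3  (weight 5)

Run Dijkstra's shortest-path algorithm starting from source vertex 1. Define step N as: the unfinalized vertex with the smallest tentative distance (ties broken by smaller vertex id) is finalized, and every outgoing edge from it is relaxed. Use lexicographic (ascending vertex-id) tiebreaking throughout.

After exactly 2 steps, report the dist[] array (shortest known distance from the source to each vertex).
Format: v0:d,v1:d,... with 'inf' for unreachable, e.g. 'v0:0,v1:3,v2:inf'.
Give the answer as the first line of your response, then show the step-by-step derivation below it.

v0:18,v1:0,v2:9,v3:inf,v4:inf,v5:inf

step 1: dist = v0:inf,v1:0,v2:9,v3:inf,v4:inf,v5:inf
step 2: dist = v0:18,v1:0,v2:9,v3:inf,v4:inf,v5:inf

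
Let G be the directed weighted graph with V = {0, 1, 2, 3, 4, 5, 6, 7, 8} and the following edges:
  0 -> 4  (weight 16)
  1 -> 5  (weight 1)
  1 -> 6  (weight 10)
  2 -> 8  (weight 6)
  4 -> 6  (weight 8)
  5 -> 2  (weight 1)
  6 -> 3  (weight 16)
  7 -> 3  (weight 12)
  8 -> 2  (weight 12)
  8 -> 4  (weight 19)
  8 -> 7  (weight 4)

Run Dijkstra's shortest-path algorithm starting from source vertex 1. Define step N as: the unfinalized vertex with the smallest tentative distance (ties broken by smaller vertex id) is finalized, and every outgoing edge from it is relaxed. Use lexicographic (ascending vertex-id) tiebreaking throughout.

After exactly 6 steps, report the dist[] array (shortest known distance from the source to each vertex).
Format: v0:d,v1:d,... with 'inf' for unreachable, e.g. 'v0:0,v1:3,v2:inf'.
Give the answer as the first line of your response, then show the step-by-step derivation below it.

v0:inf,v1:0,v2:2,v3:24,v4:27,v5:1,v6:10,v7:12,v8:8

step 1: dist = v0:inf,v1:0,v2:inf,v3:inf,v4:inf,v5:1,v6:10,v7:inf,v8:inf
step 2: dist = v0:inf,v1:0,v2:2,v3:inf,v4:inf,v5:1,v6:10,v7:inf,v8:inf
step 3: dist = v0:inf,v1:0,v2:2,v3:inf,v4:inf,v5:1,v6:10,v7:inf,v8:8
step 4: dist = v0:inf,v1:0,v2:2,v3:inf,v4:27,v5:1,v6:10,v7:12,v8:8
step 5: dist = v0:inf,v1:0,v2:2,v3:26,v4:27,v5:1,v6:10,v7:12,v8:8
step 6: dist = v0:inf,v1:0,v2:2,v3:24,v4:27,v5:1,v6:10,v7:12,v8:8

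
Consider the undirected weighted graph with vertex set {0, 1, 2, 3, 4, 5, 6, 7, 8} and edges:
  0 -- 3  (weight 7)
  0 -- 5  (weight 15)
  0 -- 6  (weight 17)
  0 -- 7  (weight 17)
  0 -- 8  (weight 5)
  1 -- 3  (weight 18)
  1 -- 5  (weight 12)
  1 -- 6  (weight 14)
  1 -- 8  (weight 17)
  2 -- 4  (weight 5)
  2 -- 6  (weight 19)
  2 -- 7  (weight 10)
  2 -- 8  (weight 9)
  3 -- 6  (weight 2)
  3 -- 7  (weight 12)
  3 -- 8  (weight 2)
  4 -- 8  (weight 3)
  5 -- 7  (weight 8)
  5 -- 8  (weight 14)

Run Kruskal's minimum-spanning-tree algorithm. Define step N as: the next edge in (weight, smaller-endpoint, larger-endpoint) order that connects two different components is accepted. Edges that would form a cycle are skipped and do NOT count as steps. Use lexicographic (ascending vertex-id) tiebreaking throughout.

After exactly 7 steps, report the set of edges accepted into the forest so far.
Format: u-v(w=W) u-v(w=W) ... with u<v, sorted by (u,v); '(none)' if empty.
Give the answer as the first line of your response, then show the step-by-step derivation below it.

0-8(w=5) 2-4(w=5) 2-7(w=10) 3-6(w=2) 3-8(w=2) 4-8(w=3) 5-7(w=8)

step 1: add edge 3-6 (w=2); MST = {3-6(w=2)}
step 2: add edge 3-8 (w=2); MST = {3-6(w=2) 3-8(w=2)}
step 3: add edge 4-8 (w=3); MST = {3-6(w=2) 3-8(w=2) 4-8(w=3)}
step 4: add edge 0-8 (w=5); MST = {0-8(w=5) 3-6(w=2) 3-8(w=2) 4-8(w=3)}
step 5: add edge 2-4 (w=5); MST = {0-8(w=5) 2-4(w=5) 3-6(w=2) 3-8(w=2) 4-8(w=3)}
step 6: add edge 5-7 (w=8); MST = {0-8(w=5) 2-4(w=5) 3-6(w=2) 3-8(w=2) 4-8(w=3) 5-7(w=8)}
step 7: add edge 2-7 (w=10); MST = {0-8(w=5) 2-4(w=5) 2-7(w=10) 3-6(w=2) 3-8(w=2) 4-8(w=3) 5-7(w=8)}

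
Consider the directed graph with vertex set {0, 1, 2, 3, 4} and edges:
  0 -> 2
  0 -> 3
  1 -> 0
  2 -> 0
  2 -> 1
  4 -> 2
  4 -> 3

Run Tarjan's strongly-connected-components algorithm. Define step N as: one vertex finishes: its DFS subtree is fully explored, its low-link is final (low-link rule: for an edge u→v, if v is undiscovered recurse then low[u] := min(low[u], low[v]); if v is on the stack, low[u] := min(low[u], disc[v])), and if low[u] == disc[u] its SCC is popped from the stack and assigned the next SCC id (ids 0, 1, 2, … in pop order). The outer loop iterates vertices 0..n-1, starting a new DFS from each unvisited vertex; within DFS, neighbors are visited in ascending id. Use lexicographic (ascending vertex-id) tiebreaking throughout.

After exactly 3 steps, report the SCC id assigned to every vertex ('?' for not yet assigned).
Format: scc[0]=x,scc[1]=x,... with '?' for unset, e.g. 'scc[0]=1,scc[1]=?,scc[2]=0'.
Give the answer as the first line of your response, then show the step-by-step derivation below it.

scc[0]=?,scc[1]=?,scc[2]=?,scc[3]=0,scc[4]=?

step 1: low=(low[0]=0,low[1]=0,low[2]=0,low[3]=?,low[4]=?); scc=(scc[0]=?,scc[1]=?,scc[2]=?,scc[3]=?,scc[4]=?)
step 2: low=(low[0]=0,low[1]=0,low[2]=0,low[3]=?,low[4]=?); scc=(scc[0]=?,scc[1]=?,scc[2]=?,scc[3]=?,scc[4]=?)
step 3: low=(low[0]=0,low[1]=0,low[2]=0,low[3]=3,low[4]=?); scc=(scc[0]=?,scc[1]=?,scc[2]=?,scc[3]=0,scc[4]=?)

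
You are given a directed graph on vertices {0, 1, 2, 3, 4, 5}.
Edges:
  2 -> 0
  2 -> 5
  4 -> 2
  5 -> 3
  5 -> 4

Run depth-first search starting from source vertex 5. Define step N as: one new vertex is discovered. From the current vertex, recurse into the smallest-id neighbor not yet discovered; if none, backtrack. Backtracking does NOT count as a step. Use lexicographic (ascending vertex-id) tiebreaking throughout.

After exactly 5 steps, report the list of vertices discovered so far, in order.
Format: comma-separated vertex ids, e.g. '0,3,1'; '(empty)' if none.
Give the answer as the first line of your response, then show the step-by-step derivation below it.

5,3,4,2,0

step 1: discover 5; path=5; order=5
step 2: discover 3; path=5>3; order=5,3
step 3: discover 4; path=5>4; order=5,3,4
step 4: discover 2; path=5>4>2; order=5,3,4,2
step 5: discover 0; path=5>4>2>0; order=5,3,4,2,0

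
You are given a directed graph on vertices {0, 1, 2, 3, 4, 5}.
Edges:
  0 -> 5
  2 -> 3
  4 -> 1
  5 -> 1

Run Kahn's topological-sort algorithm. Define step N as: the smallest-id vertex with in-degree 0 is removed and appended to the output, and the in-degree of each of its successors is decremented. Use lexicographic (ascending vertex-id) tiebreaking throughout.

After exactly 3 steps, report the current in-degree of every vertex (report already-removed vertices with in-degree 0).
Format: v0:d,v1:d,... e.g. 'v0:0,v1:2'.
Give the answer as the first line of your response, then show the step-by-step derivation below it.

v0:0,v1:2,v2:0,v3:0,v4:0,v5:0

step 1: output 0; order=[0]; indeg=(0,2,0,1,0,0)
step 2: output 2; order=[0,2]; indeg=(0,2,0,0,0,0)
step 3: output 3; order=[0,2,3]; indeg=(0,2,0,0,0,0)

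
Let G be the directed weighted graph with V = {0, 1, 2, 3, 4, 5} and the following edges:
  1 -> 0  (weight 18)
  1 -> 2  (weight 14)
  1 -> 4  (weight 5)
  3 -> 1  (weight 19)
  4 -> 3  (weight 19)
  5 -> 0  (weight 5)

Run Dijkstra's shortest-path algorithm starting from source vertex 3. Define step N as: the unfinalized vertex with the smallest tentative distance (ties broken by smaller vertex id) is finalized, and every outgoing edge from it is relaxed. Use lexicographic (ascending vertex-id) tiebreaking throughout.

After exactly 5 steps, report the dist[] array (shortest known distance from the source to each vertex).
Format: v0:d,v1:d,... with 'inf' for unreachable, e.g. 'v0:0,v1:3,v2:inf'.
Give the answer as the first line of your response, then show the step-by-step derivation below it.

v0:37,v1:19,v2:33,v3:0,v4:24,v5:inf

step 1: dist = v0:inf,v1:19,v2:inf,v3:0,v4:inf,v5:inf
step 2: dist = v0:37,v1:19,v2:33,v3:0,v4:24,v5:inf
step 3: dist = v0:37,v1:19,v2:33,v3:0,v4:24,v5:inf
step 4: dist = v0:37,v1:19,v2:33,v3:0,v4:24,v5:inf
step 5: dist = v0:37,v1:19,v2:33,v3:0,v4:24,v5:inf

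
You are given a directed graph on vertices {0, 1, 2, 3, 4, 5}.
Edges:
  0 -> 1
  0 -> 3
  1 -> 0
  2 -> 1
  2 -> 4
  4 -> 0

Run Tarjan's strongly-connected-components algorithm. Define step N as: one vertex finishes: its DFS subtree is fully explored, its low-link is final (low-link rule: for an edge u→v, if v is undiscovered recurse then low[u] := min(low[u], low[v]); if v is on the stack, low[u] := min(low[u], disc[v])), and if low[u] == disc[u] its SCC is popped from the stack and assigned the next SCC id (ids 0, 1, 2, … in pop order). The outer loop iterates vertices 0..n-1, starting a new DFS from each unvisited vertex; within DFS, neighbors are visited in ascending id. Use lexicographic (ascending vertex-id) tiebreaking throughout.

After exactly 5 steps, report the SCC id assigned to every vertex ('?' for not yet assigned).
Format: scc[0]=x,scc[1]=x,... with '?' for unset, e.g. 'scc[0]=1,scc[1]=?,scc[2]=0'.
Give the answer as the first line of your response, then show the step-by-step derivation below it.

scc[0]=1,scc[1]=1,scc[2]=3,scc[3]=0,scc[4]=2,scc[5]=?

step 1: low=(low[0]=0,low[1]=0,low[2]=?,low[3]=?,low[4]=?,low[5]=?); scc=(scc[0]=?,scc[1]=?,scc[2]=?,scc[3]=?,scc[4]=?,scc[5]=?)
step 2: low=(low[0]=0,low[1]=0,low[2]=?,low[3]=2,low[4]=?,low[5]=?); scc=(scc[0]=?,scc[1]=?,scc[2]=?,scc[3]=0,scc[4]=?,scc[5]=?)
step 3: low=(low[0]=0,low[1]=0,low[2]=?,low[3]=2,low[4]=?,low[5]=?); scc=(scc[0]=1,scc[1]=1,scc[2]=?,scc[3]=0,scc[4]=?,scc[5]=?)
step 4: low=(low[0]=0,low[1]=0,low[2]=3,low[3]=2,low[4]=4,low[5]=?); scc=(scc[0]=1,scc[1]=1,scc[2]=?,scc[3]=0,scc[4]=2,scc[5]=?)
step 5: low=(low[0]=0,low[1]=0,low[2]=3,low[3]=2,low[4]=4,low[5]=?); scc=(scc[0]=1,scc[1]=1,scc[2]=3,scc[3]=0,scc[4]=2,scc[5]=?)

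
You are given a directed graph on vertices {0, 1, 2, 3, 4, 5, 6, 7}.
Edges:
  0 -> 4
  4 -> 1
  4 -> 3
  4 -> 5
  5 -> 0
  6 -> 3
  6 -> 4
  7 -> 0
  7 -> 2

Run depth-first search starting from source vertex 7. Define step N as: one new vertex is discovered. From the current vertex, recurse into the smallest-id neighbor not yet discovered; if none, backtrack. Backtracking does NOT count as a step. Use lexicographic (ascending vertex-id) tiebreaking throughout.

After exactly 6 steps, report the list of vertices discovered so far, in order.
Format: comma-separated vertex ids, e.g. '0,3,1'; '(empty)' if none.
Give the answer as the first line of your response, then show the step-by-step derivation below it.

7,0,4,1,3,5

step 1: discover 7; path=7; order=7
step 2: discover 0; path=7>0; order=7,0
step 3: discover 4; path=7>0>4; order=7,0,4
step 4: discover 1; path=7>0>4>1; order=7,0,4,1
step 5: discover 3; path=7>0>4>3; order=7,0,4,1,3
step 6: discover 5; path=7>0>4>5; order=7,0,4,1,3,5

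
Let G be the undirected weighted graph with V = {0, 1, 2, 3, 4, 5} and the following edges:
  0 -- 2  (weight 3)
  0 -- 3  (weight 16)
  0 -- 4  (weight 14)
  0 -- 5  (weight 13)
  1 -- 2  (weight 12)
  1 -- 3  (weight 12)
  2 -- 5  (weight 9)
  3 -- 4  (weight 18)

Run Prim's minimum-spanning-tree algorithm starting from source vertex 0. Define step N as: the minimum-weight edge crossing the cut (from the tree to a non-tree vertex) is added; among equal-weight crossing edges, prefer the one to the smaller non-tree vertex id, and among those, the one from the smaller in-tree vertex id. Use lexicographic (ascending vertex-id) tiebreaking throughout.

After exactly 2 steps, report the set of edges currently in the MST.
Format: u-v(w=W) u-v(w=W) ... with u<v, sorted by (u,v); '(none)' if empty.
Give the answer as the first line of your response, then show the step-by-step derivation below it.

0-2(w=3) 2-5(w=9)

step 1: add edge 0-2 (w=3); MST = {0-2(w=3)}
step 2: add edge 2-5 (w=9); MST = {0-2(w=3) 2-5(w=9)}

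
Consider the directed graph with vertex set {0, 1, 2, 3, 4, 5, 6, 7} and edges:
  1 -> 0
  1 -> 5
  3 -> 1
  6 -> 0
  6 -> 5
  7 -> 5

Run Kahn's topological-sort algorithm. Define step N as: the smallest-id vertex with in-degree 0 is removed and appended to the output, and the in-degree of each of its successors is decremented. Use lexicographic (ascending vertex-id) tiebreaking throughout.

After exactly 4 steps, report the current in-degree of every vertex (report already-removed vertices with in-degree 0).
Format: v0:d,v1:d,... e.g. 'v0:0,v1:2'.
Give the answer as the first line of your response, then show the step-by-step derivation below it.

v0:1,v1:0,v2:0,v3:0,v4:0,v5:2,v6:0,v7:0

step 1: output 2; order=[2]; indeg=(2,1,0,0,0,3,0,0)
step 2: output 3; order=[2,3]; indeg=(2,0,0,0,0,3,0,0)
step 3: output 1; order=[2,3,1]; indeg=(1,0,0,0,0,2,0,0)
step 4: output 4; order=[2,3,1,4]; indeg=(1,0,0,0,0,2,0,0)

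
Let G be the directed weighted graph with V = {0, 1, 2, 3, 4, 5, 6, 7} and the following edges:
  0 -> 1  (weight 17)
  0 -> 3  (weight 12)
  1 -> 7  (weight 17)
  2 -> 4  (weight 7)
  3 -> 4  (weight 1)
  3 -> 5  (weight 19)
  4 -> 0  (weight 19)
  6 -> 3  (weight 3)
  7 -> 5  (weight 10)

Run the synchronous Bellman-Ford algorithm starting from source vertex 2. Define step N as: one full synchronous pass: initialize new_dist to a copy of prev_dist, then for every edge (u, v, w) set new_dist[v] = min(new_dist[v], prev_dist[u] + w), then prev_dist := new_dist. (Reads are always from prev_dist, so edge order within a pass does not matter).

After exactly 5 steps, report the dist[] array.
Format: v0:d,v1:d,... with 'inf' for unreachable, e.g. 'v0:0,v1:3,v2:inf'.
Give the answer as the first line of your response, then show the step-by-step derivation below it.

v0:26,v1:43,v2:0,v3:38,v4:7,v5:57,v6:inf,v7:60

step 1: dist = v0:inf,v1:inf,v2:0,v3:inf,v4:7,v5:inf,v6:inf,v7:inf
step 2: dist = v0:26,v1:inf,v2:0,v3:inf,v4:7,v5:inf,v6:inf,v7:inf
step 3: dist = v0:26,v1:43,v2:0,v3:38,v4:7,v5:inf,v6:inf,v7:inf
step 4: dist = v0:26,v1:43,v2:0,v3:38,v4:7,v5:57,v6:inf,v7:60
step 5: dist = v0:26,v1:43,v2:0,v3:38,v4:7,v5:57,v6:inf,v7:60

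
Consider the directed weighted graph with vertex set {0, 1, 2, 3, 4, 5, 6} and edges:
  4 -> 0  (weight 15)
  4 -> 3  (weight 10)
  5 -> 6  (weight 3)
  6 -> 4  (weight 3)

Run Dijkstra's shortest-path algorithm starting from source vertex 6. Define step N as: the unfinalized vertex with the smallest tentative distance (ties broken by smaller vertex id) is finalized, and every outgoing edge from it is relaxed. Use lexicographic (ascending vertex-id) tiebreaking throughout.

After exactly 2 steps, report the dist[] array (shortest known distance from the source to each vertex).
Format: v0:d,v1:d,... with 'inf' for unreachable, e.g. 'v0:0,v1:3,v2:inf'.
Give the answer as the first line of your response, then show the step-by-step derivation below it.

v0:18,v1:inf,v2:inf,v3:13,v4:3,v5:inf,v6:0

step 1: dist = v0:inf,v1:inf,v2:inf,v3:inf,v4:3,v5:inf,v6:0
step 2: dist = v0:18,v1:inf,v2:inf,v3:13,v4:3,v5:inf,v6:0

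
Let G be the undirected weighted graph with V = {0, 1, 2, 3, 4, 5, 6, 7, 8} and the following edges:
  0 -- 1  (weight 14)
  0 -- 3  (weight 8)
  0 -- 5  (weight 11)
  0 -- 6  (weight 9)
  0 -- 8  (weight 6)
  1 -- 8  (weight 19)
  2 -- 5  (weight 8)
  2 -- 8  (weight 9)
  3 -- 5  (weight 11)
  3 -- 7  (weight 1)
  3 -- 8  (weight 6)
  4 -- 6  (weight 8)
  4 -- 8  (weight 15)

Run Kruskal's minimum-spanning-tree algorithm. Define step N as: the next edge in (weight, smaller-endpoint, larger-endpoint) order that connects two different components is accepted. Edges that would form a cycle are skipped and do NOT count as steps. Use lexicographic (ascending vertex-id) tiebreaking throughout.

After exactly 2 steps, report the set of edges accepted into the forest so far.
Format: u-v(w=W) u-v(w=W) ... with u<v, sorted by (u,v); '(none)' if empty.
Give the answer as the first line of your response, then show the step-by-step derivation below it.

0-8(w=6) 3-7(w=1)

step 1: add edge 3-7 (w=1); MST = {3-7(w=1)}
step 2: add edge 0-8 (w=6); MST = {0-8(w=6) 3-7(w=1)}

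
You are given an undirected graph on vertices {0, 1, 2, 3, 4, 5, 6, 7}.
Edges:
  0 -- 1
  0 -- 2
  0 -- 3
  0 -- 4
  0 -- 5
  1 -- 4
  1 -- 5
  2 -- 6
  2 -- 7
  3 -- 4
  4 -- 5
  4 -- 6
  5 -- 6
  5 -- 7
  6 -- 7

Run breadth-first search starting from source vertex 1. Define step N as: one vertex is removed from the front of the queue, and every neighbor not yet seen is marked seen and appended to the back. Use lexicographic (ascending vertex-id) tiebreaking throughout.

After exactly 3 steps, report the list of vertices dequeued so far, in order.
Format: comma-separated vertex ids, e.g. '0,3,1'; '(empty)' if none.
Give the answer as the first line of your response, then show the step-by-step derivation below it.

1,0,4

step 1: dequeue 1; queue=[0,4,5]; order=1
step 2: dequeue 0; queue=[4,5,2,3]; order=1,0
step 3: dequeue 4; queue=[5,2,3,6]; order=1,0,4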